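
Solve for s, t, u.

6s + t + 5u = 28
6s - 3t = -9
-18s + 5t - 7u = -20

(0, 3, 5)

Forward elimination on [A|b]:
R2 <- R2 - (1)*R1:  [   0   -4   -5  -37 ]
R3 <- R3 - (-3)*R1:  [  0   8   8  64 ]
R3 <- R3 - (-2)*R2:  [   0    0   -2  -10 ]
Row echelon form:
[ 6   1   5  |   28 ]
[ 0  -4  -5  |  -37 ]
[ 0   0  -2  |  -10 ]
Back-substitution:
u = (-10) / -2 = 5
t = (-37 - (-5)*(5)) / -4 = 3
s = (28 - (1)*(3) - (5)*(5)) / 6 = 0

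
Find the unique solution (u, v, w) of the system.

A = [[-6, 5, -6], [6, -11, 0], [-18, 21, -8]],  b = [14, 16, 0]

(-1, -2, -3)

Forward elimination on [A|b]:
R2 <- R2 - (-1)*R1:  [  0  -6  -6  30 ]
R3 <- R3 - (3)*R1:  [   0    6   10  -42 ]
R3 <- R3 - (-1)*R2:  [   0    0    4  -12 ]
Row echelon form:
[ -6   5  -6  |   14 ]
[  0  -6  -6  |   30 ]
[  0   0   4  |  -12 ]
Back-substitution:
w = (-12) / 4 = -3
v = (30 - (-6)*(-3)) / -6 = -2
u = (14 - (5)*(-2) - (-6)*(-3)) / -6 = -1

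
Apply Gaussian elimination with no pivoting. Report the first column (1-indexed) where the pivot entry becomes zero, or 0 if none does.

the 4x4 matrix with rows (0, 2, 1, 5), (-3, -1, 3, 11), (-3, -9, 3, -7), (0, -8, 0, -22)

first zero-pivot column = 1

Naive forward elimination:
Pivot entry (1,1) is zero but row 2 has -3 in column 1 -> naive elimination stops; a row interchange (e.g. R1 <-> R2) would be required here.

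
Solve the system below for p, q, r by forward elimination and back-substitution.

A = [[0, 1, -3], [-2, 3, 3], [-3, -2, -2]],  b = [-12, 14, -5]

(-1, 0, 4)

Forward elimination on [A|b]:
R1 <-> R2   (pivot in column 1 was zero)
[ -2   3   3   14 ]
[  0   1  -3  -12 ]
[ -3  -2  -2   -5 ]
R3 <- R3 - (3/2)*R1:  [     0  -13/2  -13/2    -26 ]
R3 <- R3 - (-13/2)*R2:  [    0     0   -26  -104 ]
Row echelon form:
[ -2  3    3  |    14 ]
[  0  1   -3  |   -12 ]
[  0  0  -26  |  -104 ]
Back-substitution:
r = (-104) / -26 = 4
q = (-12 - (-3)*(4)) / 1 = 0
p = (14 - (3)*(0) - (3)*(4)) / -2 = -1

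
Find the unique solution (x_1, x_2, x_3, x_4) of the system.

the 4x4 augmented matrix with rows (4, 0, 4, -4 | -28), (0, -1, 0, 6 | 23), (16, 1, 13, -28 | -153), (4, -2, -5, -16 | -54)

Forward elimination on [A|b]:
R3 <- R3 - (4)*R1:  [   0    1   -3  -12  -41 ]
R4 <- R4 - (1)*R1:  [   0   -2   -9  -12  -26 ]
R3 <- R3 - (-1)*R2:  [   0    0   -3   -6  -18 ]
R4 <- R4 - (2)*R2:  [   0    0   -9  -24  -72 ]
R4 <- R4 - (3)*R3:  [   0    0    0   -6  -18 ]
Row echelon form:
[ 4   0   4  -4  |  -28 ]
[ 0  -1   0   6  |   23 ]
[ 0   0  -3  -6  |  -18 ]
[ 0   0   0  -6  |  -18 ]
Back-substitution:
x_4 = (-18) / -6 = 3
x_3 = (-18 - (-6)*(3)) / -3 = 0
x_2 = (23 - (6)*(3)) / -1 = -5
x_1 = (-28 - (4)*(0) - (-4)*(3)) / 4 = -4

(-4, -5, 0, 3)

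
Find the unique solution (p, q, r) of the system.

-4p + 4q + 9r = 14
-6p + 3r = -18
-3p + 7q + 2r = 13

(4, 3, 2)

Forward elimination on [A|b]:
R2 <- R2 - (3/2)*R1:  [     0     -6  -21/2    -39 ]
R3 <- R3 - (3/4)*R1:  [     0      4  -19/4    5/2 ]
R3 <- R3 - (-2/3)*R2:  [     0      0  -47/4  -47/2 ]
Row echelon form:
[ -4   4      9  |     14 ]
[  0  -6  -21/2  |    -39 ]
[  0   0  -47/4  |  -47/2 ]
Back-substitution:
r = (-47/2) / (-47/4) = 2
q = (-39 - (-21/2)*(2)) / -6 = 3
p = (14 - (4)*(3) - (9)*(2)) / -4 = 4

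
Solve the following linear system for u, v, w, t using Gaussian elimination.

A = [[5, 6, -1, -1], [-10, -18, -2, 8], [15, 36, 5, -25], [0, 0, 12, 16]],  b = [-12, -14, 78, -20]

(0, -2, 5, -5)

Forward elimination on [A|b]:
R2 <- R2 - (-2)*R1:  [   0   -6   -4    6  -38 ]
R3 <- R3 - (3)*R1:  [   0   18    8  -22  114 ]
R3 <- R3 - (-3)*R2:  [  0   0  -4  -4   0 ]
R4 <- R4 - (-3)*R3:  [   0    0    0    4  -20 ]
Row echelon form:
[ 5   6  -1  -1  |  -12 ]
[ 0  -6  -4   6  |  -38 ]
[ 0   0  -4  -4  |    0 ]
[ 0   0   0   4  |  -20 ]
Back-substitution:
t = (-20) / 4 = -5
w = (0 - (-4)*(-5)) / -4 = 5
v = (-38 - (-4)*(5) - (6)*(-5)) / -6 = -2
u = (-12 - (6)*(-2) - (-1)*(5) - (-1)*(-5)) / 5 = 0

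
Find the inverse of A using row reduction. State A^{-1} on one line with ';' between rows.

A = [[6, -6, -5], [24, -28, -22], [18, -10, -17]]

Gauss-Jordan on [A | I]:
R1 <- (1/6)*R1:  [    1    -1  -5/6  |   1/6     0     0 ]
R2 <- R2 - (24)*R1:  [  0  -4  -2  |  -4   1   0 ]
R3 <- R3 - (18)*R1:  [  0   8  -2  |  -3   0   1 ]
R2 <- (1/-4)*R2:  [    0     1   1/2  |     1  -1/4     0 ]
R1 <- R1 - (-1)*R2:  [    1     0  -1/3  |   7/6  -1/4     0 ]
R3 <- R3 - (8)*R2:  [   0    0   -6  |  -11    2    1 ]
R3 <- (1/-6)*R3:  [    0     0     1  |  11/6  -1/3  -1/6 ]
R1 <- R1 - (-1/3)*R3:  [      1       0       0  |    16/9  -13/36   -1/18 ]
R2 <- R2 - (1/2)*R3:  [     0      1      0  |   1/12  -1/12   1/12 ]
Right block of [I | A^{-1}] is the inverse:
[ 16/9  -13/36  -1/18 ]
[ 1/12   -1/12   1/12 ]
[ 11/6    -1/3   -1/6 ]

inverse = [16/9 -13/36 -1/18; 1/12 -1/12 1/12; 11/6 -1/3 -1/6]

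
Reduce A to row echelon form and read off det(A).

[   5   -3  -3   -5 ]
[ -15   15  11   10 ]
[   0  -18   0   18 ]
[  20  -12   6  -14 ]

Forward elimination:
R2 <- R2 - (-3)*R1:  [  0   6   2  -5 ]
R4 <- R4 - (4)*R1:  [  0   0  18   6 ]
R3 <- R3 - (-3)*R2:  [ 0  0  6  3 ]
R4 <- R4 - (3)*R3:  [  0   0   0  -3 ]
Upper-triangular form:
[ 5  -3  -3  -5 ]
[ 0   6   2  -5 ]
[ 0   0   6   3 ]
[ 0   0   0  -3 ]
det(A) = (-1)^0 * (5) * (6) * (6) * (-3) = -540  (0 row swaps -> sign +1)

det(A) = -540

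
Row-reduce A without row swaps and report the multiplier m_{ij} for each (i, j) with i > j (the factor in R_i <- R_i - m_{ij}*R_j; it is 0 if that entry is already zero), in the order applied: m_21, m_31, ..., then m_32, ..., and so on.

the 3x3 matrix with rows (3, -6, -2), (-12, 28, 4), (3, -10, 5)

multipliers: -4, 1, -1

Forward elimination:
R2 <- R2 - (-4)*R1:  [  0   4  -4 ]
R3 <- R3 - (1)*R1:  [  0  -4   7 ]
R3 <- R3 - (-1)*R2:  [ 0  0  3 ]
Multipliers (in order of application): m_{21} = -4, m_{31} = 1, m_{32} = -1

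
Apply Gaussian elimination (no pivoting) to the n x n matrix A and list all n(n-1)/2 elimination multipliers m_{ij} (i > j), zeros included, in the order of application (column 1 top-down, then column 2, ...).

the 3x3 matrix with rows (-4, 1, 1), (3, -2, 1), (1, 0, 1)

Forward elimination:
R2 <- R2 - (-3/4)*R1:  [    0  -5/4   7/4 ]
R3 <- R3 - (-1/4)*R1:  [   0  1/4  5/4 ]
R3 <- R3 - (-1/5)*R2:  [   0    0  8/5 ]
Multipliers (in order of application): m_{21} = -3/4, m_{31} = -1/4, m_{32} = -1/5

multipliers: -3/4, -1/4, -1/5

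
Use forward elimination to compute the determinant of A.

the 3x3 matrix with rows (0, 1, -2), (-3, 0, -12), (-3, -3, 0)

Forward elimination:
R1 <-> R2   (pivot in column 1 was zero)
[ -3   0  -12 ]
[  0   1   -2 ]
[ -3  -3    0 ]
R3 <- R3 - (1)*R1:  [  0  -3  12 ]
R3 <- R3 - (-3)*R2:  [ 0  0  6 ]
Upper-triangular form:
[ -3  0  -12 ]
[  0  1   -2 ]
[  0  0    6 ]
det(A) = (-1)^1 * (-3) * (1) * (6) = 18  (1 row swap -> sign -1)

det(A) = 18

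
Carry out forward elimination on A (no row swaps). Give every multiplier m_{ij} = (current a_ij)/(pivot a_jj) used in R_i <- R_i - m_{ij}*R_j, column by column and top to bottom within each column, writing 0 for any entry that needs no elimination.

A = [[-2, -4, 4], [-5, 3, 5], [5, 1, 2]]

multipliers: 5/2, -5/2, -9/13

Forward elimination:
R2 <- R2 - (5/2)*R1:  [  0  13  -5 ]
R3 <- R3 - (-5/2)*R1:  [  0  -9  12 ]
R3 <- R3 - (-9/13)*R2:  [      0       0  111/13 ]
Multipliers (in order of application): m_{21} = 5/2, m_{31} = -5/2, m_{32} = -9/13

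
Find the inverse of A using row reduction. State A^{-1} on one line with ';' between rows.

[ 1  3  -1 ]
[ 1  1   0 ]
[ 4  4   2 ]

Gauss-Jordan on [A | I]:
R2 <- R2 - (1)*R1:  [  0  -2   1  |  -1   1   0 ]
R3 <- R3 - (4)*R1:  [  0  -8   6  |  -4   0   1 ]
R2 <- (1/-2)*R2:  [    0     1  -1/2  |   1/2  -1/2     0 ]
R1 <- R1 - (3)*R2:  [    1     0   1/2  |  -1/2   3/2     0 ]
R3 <- R3 - (-8)*R2:  [  0   0   2  |   0  -4   1 ]
R3 <- (1/2)*R3:  [   0    0    1  |    0   -2  1/2 ]
R1 <- R1 - (1/2)*R3:  [    1     0     0  |  -1/2   5/2  -1/4 ]
R2 <- R2 - (-1/2)*R3:  [    0     1     0  |   1/2  -3/2   1/4 ]
Right block of [I | A^{-1}] is the inverse:
[ -1/2   5/2  -1/4 ]
[  1/2  -3/2   1/4 ]
[    0    -2   1/2 ]

inverse = [-1/2 5/2 -1/4; 1/2 -3/2 1/4; 0 -2 1/2]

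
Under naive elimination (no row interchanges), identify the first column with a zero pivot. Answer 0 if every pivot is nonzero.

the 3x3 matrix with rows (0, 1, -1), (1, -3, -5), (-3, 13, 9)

first zero-pivot column = 1

Naive forward elimination:
Pivot entry (1,1) is zero but row 2 has 1 in column 1 -> naive elimination stops; a row interchange (e.g. R1 <-> R2) would be required here.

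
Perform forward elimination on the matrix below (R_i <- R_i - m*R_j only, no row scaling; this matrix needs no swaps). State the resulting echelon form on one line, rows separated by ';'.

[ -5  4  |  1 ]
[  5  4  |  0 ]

REF = [-5 4 1; 0 8 1]

Forward elimination:
R2 <- R2 - (-1)*R1:  [ 0  8  1 ]
Row echelon form:
[ -5  4  |  1 ]
[  0  8  |  1 ]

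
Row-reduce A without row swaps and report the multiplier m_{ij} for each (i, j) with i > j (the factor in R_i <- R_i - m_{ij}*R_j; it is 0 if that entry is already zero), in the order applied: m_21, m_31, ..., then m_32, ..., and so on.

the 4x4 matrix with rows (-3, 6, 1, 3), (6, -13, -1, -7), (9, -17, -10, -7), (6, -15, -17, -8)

multipliers: -2, -3, -2, -1, 3, 3

Forward elimination:
R2 <- R2 - (-2)*R1:  [  0  -1   1  -1 ]
R3 <- R3 - (-3)*R1:  [  0   1  -7   2 ]
R4 <- R4 - (-2)*R1:  [   0   -3  -15   -2 ]
R3 <- R3 - (-1)*R2:  [  0   0  -6   1 ]
R4 <- R4 - (3)*R2:  [   0    0  -18    1 ]
R4 <- R4 - (3)*R3:  [  0   0   0  -2 ]
Multipliers (in order of application): m_{21} = -2, m_{31} = -3, m_{41} = -2, m_{32} = -1, m_{42} = 3, m_{43} = 3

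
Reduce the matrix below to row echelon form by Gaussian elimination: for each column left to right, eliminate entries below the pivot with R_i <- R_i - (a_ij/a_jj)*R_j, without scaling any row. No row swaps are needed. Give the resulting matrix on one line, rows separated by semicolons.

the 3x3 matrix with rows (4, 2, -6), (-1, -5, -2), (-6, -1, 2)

Forward elimination:
R2 <- R2 - (-1/4)*R1:  [    0  -9/2  -7/2 ]
R3 <- R3 - (-3/2)*R1:  [  0   2  -7 ]
R3 <- R3 - (-4/9)*R2:  [     0      0  -77/9 ]
Row echelon form:
[ 4     2     -6 ]
[ 0  -9/2   -7/2 ]
[ 0     0  -77/9 ]

REF = [4 2 -6; 0 -9/2 -7/2; 0 0 -77/9]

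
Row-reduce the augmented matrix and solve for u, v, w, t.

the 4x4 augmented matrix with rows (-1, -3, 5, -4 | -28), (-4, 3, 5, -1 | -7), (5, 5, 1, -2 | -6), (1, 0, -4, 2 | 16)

(-2, 2, -4, 1)

Forward elimination on [A|b]:
R2 <- R2 - (4)*R1:  [   0   15  -15   15  105 ]
R3 <- R3 - (-5)*R1:  [    0   -10    26   -22  -146 ]
R4 <- R4 - (-1)*R1:  [   0   -3    1   -2  -12 ]
R3 <- R3 - (-2/3)*R2:  [   0    0   16  -12  -76 ]
R4 <- R4 - (-1/5)*R2:  [  0   0  -2   1   9 ]
R4 <- R4 - (-1/8)*R3:  [    0     0     0  -1/2  -1/2 ]
Row echelon form:
[ -1  -3    5    -4  |   -28 ]
[  0  15  -15    15  |   105 ]
[  0   0   16   -12  |   -76 ]
[  0   0    0  -1/2  |  -1/2 ]
Back-substitution:
t = (-1/2) / (-1/2) = 1
w = (-76 - (-12)*(1)) / 16 = -4
v = (105 - (-15)*(-4) - (15)*(1)) / 15 = 2
u = (-28 - (-3)*(2) - (5)*(-4) - (-4)*(1)) / -1 = -2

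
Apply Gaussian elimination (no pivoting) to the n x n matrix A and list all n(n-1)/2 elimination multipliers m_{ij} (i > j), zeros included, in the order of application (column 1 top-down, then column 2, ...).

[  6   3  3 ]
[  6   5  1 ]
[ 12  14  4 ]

multipliers: 1, 2, 4

Forward elimination:
R2 <- R2 - (1)*R1:  [  0   2  -2 ]
R3 <- R3 - (2)*R1:  [  0   8  -2 ]
R3 <- R3 - (4)*R2:  [ 0  0  6 ]
Multipliers (in order of application): m_{21} = 1, m_{31} = 2, m_{32} = 4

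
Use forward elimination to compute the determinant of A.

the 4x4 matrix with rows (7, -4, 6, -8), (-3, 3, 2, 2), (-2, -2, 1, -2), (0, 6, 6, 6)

Forward elimination:
R2 <- R2 - (-3/7)*R1:  [     0    9/7   32/7  -10/7 ]
R3 <- R3 - (-2/7)*R1:  [     0  -22/7   19/7  -30/7 ]
R3 <- R3 - (-22/9)*R2:  [     0      0  125/9  -70/9 ]
R4 <- R4 - (14/3)*R2:  [     0      0  -46/3   38/3 ]
R4 <- R4 - (-138/125)*R3:  [      0       0       0  102/25 ]
Upper-triangular form:
[ 7   -4      6      -8 ]
[ 0  9/7   32/7   -10/7 ]
[ 0    0  125/9   -70/9 ]
[ 0    0      0  102/25 ]
det(A) = (-1)^0 * (7) * (9/7) * (125/9) * (102/25) = 510  (0 row swaps -> sign +1)

det(A) = 510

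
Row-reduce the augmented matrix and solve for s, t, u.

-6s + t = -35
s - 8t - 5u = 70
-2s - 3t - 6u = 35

(5, -5, -5)

Forward elimination on [A|b]:
R2 <- R2 - (-1/6)*R1:  [     0  -47/6     -5  385/6 ]
R3 <- R3 - (1/3)*R1:  [     0  -10/3     -6  140/3 ]
R3 <- R3 - (20/47)*R2:  [       0        0  -182/47   910/47 ]
Row echelon form:
[ -6      1        0  |     -35 ]
[  0  -47/6       -5  |   385/6 ]
[  0      0  -182/47  |  910/47 ]
Back-substitution:
u = (910/47) / (-182/47) = -5
t = (385/6 - (-5)*(-5)) / (-47/6) = -5
s = (-35 - (1)*(-5)) / -6 = 5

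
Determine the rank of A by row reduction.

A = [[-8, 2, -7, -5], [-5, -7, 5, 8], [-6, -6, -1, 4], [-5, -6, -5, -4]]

rank(A) = 4

Row reduction:
R2 <- R2 - (5/8)*R1:  [     0  -33/4   75/8   89/8 ]
R3 <- R3 - (3/4)*R1:  [     0  -15/2   17/4   31/4 ]
R4 <- R4 - (5/8)*R1:  [     0  -29/4   -5/8   -7/8 ]
R3 <- R3 - (10/11)*R2:  [      0       0  -47/11  -26/11 ]
R4 <- R4 - (29/33)*R2:  [       0        0  -195/22  -703/66 ]
R4 <- R4 - (195/94)*R3:  [         0          0          0  -1621/282 ]
Row echelon form:
[ -8      2      -7         -5 ]
[  0  -33/4    75/8       89/8 ]
[  0      0  -47/11     -26/11 ]
[  0      0       0  -1621/282 ]
Nonzero rows / pivot columns: 4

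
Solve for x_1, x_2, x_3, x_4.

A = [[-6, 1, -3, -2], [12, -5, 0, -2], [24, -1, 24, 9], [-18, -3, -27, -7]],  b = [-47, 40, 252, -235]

(4, 0, 5, 4)

Forward elimination on [A|b]:
R2 <- R2 - (-2)*R1:  [   0   -3   -6   -6  -54 ]
R3 <- R3 - (-4)*R1:  [  0   3  12   1  64 ]
R4 <- R4 - (3)*R1:  [   0   -6  -18   -1  -94 ]
R3 <- R3 - (-1)*R2:  [  0   0   6  -5  10 ]
R4 <- R4 - (2)*R2:  [  0   0  -6  11  14 ]
R4 <- R4 - (-1)*R3:  [  0   0   0   6  24 ]
Row echelon form:
[ -6   1  -3  -2  |  -47 ]
[  0  -3  -6  -6  |  -54 ]
[  0   0   6  -5  |   10 ]
[  0   0   0   6  |   24 ]
Back-substitution:
x_4 = (24) / 6 = 4
x_3 = (10 - (-5)*(4)) / 6 = 5
x_2 = (-54 - (-6)*(5) - (-6)*(4)) / -3 = 0
x_1 = (-47 - (1)*(0) - (-3)*(5) - (-2)*(4)) / -6 = 4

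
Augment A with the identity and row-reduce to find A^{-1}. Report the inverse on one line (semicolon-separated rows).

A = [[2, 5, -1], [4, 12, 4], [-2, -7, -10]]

inverse = [23/5 -57/20 -8/5; -8/5 11/10 3/5; 1/5 -1/5 -1/5]

Gauss-Jordan on [A | I]:
R1 <- (1/2)*R1:  [    1   5/2  -1/2  |   1/2     0     0 ]
R2 <- R2 - (4)*R1:  [  0   2   6  |  -2   1   0 ]
R3 <- R3 - (-2)*R1:  [   0   -2  -11  |    1    0    1 ]
R2 <- (1/2)*R2:  [   0    1    3  |   -1  1/2    0 ]
R1 <- R1 - (5/2)*R2:  [    1     0    -8  |     3  -5/4     0 ]
R3 <- R3 - (-2)*R2:  [  0   0  -5  |  -1   1   1 ]
R3 <- (1/-5)*R3:  [    0     0     1  |   1/5  -1/5  -1/5 ]
R1 <- R1 - (-8)*R3:  [      1       0       0  |    23/5  -57/20    -8/5 ]
R2 <- R2 - (3)*R3:  [     0      1      0  |   -8/5  11/10    3/5 ]
Right block of [I | A^{-1}] is the inverse:
[ 23/5  -57/20  -8/5 ]
[ -8/5   11/10   3/5 ]
[  1/5    -1/5  -1/5 ]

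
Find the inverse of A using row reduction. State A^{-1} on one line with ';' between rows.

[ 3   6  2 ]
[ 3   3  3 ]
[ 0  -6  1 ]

Gauss-Jordan on [A | I]:
R1 <- (1/3)*R1:  [   1    2  2/3  |  1/3    0    0 ]
R2 <- R2 - (3)*R1:  [  0  -3   1  |  -1   1   0 ]
R2 <- (1/-3)*R2:  [    0     1  -1/3  |   1/3  -1/3     0 ]
R1 <- R1 - (2)*R2:  [    1     0   4/3  |  -1/3   2/3     0 ]
R3 <- R3 - (-6)*R2:  [  0   0  -1  |   2  -2   1 ]
R3 <- (1/-1)*R3:  [  0   0   1  |  -2   2  -1 ]
R1 <- R1 - (4/3)*R3:  [   1    0    0  |  7/3   -2  4/3 ]
R2 <- R2 - (-1/3)*R3:  [    0     1     0  |  -1/3   1/3  -1/3 ]
Right block of [I | A^{-1}] is the inverse:
[  7/3   -2   4/3 ]
[ -1/3  1/3  -1/3 ]
[   -2    2    -1 ]

inverse = [7/3 -2 4/3; -1/3 1/3 -1/3; -2 2 -1]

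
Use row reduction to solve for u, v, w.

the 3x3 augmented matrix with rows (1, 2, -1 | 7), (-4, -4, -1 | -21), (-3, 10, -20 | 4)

Forward elimination on [A|b]:
R2 <- R2 - (-4)*R1:  [  0   4  -5   7 ]
R3 <- R3 - (-3)*R1:  [   0   16  -23   25 ]
R3 <- R3 - (4)*R2:  [  0   0  -3  -3 ]
Row echelon form:
[ 1  2  -1  |   7 ]
[ 0  4  -5  |   7 ]
[ 0  0  -3  |  -3 ]
Back-substitution:
w = (-3) / -3 = 1
v = (7 - (-5)*(1)) / 4 = 3
u = (7 - (2)*(3) - (-1)*(1)) / 1 = 2

(2, 3, 1)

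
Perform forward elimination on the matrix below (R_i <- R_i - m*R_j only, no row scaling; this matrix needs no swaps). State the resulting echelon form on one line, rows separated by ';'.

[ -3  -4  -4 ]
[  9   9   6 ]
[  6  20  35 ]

Forward elimination:
R2 <- R2 - (-3)*R1:  [  0  -3  -6 ]
R3 <- R3 - (-2)*R1:  [  0  12  27 ]
R3 <- R3 - (-4)*R2:  [ 0  0  3 ]
Row echelon form:
[ -3  -4  -4 ]
[  0  -3  -6 ]
[  0   0   3 ]

REF = [-3 -4 -4; 0 -3 -6; 0 0 3]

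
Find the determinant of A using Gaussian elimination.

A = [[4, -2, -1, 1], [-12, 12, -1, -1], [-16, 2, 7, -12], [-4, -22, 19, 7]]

Forward elimination:
R2 <- R2 - (-3)*R1:  [  0   6  -4   2 ]
R3 <- R3 - (-4)*R1:  [  0  -6   3  -8 ]
R4 <- R4 - (-1)*R1:  [   0  -24   18    8 ]
R3 <- R3 - (-1)*R2:  [  0   0  -1  -6 ]
R4 <- R4 - (-4)*R2:  [  0   0   2  16 ]
R4 <- R4 - (-2)*R3:  [ 0  0  0  4 ]
Upper-triangular form:
[ 4  -2  -1   1 ]
[ 0   6  -4   2 ]
[ 0   0  -1  -6 ]
[ 0   0   0   4 ]
det(A) = (-1)^0 * (4) * (6) * (-1) * (4) = -96  (0 row swaps -> sign +1)

det(A) = -96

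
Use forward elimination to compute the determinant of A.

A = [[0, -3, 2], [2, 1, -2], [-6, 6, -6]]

det(A) = -36

Forward elimination:
R1 <-> R2   (pivot in column 1 was zero)
[  2   1  -2 ]
[  0  -3   2 ]
[ -6   6  -6 ]
R3 <- R3 - (-3)*R1:  [   0    9  -12 ]
R3 <- R3 - (-3)*R2:  [  0   0  -6 ]
Upper-triangular form:
[ 2   1  -2 ]
[ 0  -3   2 ]
[ 0   0  -6 ]
det(A) = (-1)^1 * (2) * (-3) * (-6) = -36  (1 row swap -> sign -1)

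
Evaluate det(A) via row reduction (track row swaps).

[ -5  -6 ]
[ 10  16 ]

det(A) = -20

Forward elimination:
R2 <- R2 - (-2)*R1:  [ 0  4 ]
Upper-triangular form:
[ -5  -6 ]
[  0   4 ]
det(A) = (-1)^0 * (-5) * (4) = -20  (0 row swaps -> sign +1)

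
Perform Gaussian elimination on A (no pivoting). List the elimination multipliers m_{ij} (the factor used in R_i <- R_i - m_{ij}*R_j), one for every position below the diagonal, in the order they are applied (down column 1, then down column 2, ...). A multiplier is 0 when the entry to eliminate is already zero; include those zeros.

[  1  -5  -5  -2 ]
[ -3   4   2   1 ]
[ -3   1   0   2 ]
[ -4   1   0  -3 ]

Forward elimination:
R2 <- R2 - (-3)*R1:  [   0  -11  -13   -5 ]
R3 <- R3 - (-3)*R1:  [   0  -14  -15   -4 ]
R4 <- R4 - (-4)*R1:  [   0  -19  -20  -11 ]
R3 <- R3 - (14/11)*R2:  [     0      0  17/11  26/11 ]
R4 <- R4 - (19/11)*R2:  [      0       0   27/11  -26/11 ]
R4 <- R4 - (27/17)*R3:  [       0        0        0  -104/17 ]
Multipliers (in order of application): m_{21} = -3, m_{31} = -3, m_{41} = -4, m_{32} = 14/11, m_{42} = 19/11, m_{43} = 27/17

multipliers: -3, -3, -4, 14/11, 19/11, 27/17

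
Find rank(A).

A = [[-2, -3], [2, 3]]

rank(A) = 1

Row reduction:
R2 <- R2 - (-1)*R1:  [ 0  0 ]
Row echelon form:
[ -2  -3 ]
[  0   0 ]
Nonzero rows / pivot columns: 1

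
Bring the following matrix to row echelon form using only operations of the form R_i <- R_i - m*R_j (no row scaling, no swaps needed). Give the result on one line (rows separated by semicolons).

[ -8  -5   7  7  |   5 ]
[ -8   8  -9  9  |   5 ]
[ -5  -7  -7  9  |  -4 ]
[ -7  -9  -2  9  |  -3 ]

Forward elimination:
R2 <- R2 - (1)*R1:  [   0   13  -16    2    0 ]
R3 <- R3 - (5/8)*R1:  [     0  -31/8  -91/8   37/8  -57/8 ]
R4 <- R4 - (7/8)*R1:  [     0  -37/8  -65/8   23/8  -59/8 ]
R3 <- R3 - (-31/104)*R2:  [         0          0  -1679/104    543/104      -57/8 ]
R4 <- R4 - (-37/104)*R2:  [         0          0  -1437/104    373/104      -59/8 ]
R4 <- R4 - (1437/1679)*R3:  [          0           0           0  -1481/1679  -2144/1679 ]
Row echelon form:
[ -8  -5          7           7  |           5 ]
[  0  13        -16           2  |           0 ]
[  0   0  -1679/104     543/104  |       -57/8 ]
[  0   0          0  -1481/1679  |  -2144/1679 ]

REF = [-8 -5 7 7 5; 0 13 -16 2 0; 0 0 -1679/104 543/104 -57/8; 0 0 0 -1481/1679 -2144/1679]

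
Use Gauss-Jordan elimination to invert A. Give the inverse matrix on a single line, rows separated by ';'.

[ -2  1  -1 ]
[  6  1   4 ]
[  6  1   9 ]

inverse = [-1/8 1/4 -1/8; 3/4 3/10 -1/20; 0 -1/5 1/5]

Gauss-Jordan on [A | I]:
R1 <- (1/-2)*R1:  [    1  -1/2   1/2  |  -1/2     0     0 ]
R2 <- R2 - (6)*R1:  [ 0  4  1  |  3  1  0 ]
R3 <- R3 - (6)*R1:  [ 0  4  6  |  3  0  1 ]
R2 <- (1/4)*R2:  [   0    1  1/4  |  3/4  1/4    0 ]
R1 <- R1 - (-1/2)*R2:  [    1     0   5/8  |  -1/8   1/8     0 ]
R3 <- R3 - (4)*R2:  [  0   0   5  |   0  -1   1 ]
R3 <- (1/5)*R3:  [    0     0     1  |     0  -1/5   1/5 ]
R1 <- R1 - (5/8)*R3:  [    1     0     0  |  -1/8   1/4  -1/8 ]
R2 <- R2 - (1/4)*R3:  [     0      1      0  |    3/4   3/10  -1/20 ]
Right block of [I | A^{-1}] is the inverse:
[ -1/8   1/4   -1/8 ]
[  3/4  3/10  -1/20 ]
[    0  -1/5    1/5 ]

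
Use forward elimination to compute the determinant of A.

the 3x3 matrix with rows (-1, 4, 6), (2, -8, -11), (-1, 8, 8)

Forward elimination:
R2 <- R2 - (-2)*R1:  [ 0  0  1 ]
R3 <- R3 - (1)*R1:  [ 0  4  2 ]
R2 <-> R3   (pivot in column 2 was zero)
[ -1  4  6 ]
[  0  4  2 ]
[  0  0  1 ]
Upper-triangular form:
[ -1  4  6 ]
[  0  4  2 ]
[  0  0  1 ]
det(A) = (-1)^1 * (-1) * (4) * (1) = 4  (1 row swap -> sign -1)

det(A) = 4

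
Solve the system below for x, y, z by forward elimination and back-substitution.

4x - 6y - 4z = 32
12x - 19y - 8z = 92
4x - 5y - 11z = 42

(0, -4, -2)

Forward elimination on [A|b]:
R2 <- R2 - (3)*R1:  [  0  -1   4  -4 ]
R3 <- R3 - (1)*R1:  [  0   1  -7  10 ]
R3 <- R3 - (-1)*R2:  [  0   0  -3   6 ]
Row echelon form:
[ 4  -6  -4  |  32 ]
[ 0  -1   4  |  -4 ]
[ 0   0  -3  |   6 ]
Back-substitution:
z = (6) / -3 = -2
y = (-4 - (4)*(-2)) / -1 = -4
x = (32 - (-6)*(-4) - (-4)*(-2)) / 4 = 0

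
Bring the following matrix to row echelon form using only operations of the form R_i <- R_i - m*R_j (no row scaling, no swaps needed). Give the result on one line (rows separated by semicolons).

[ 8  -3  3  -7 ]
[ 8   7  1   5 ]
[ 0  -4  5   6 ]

REF = [8 -3 3 -7; 0 10 -2 12; 0 0 21/5 54/5]

Forward elimination:
R2 <- R2 - (1)*R1:  [  0  10  -2  12 ]
R3 <- R3 - (-2/5)*R2:  [    0     0  21/5  54/5 ]
Row echelon form:
[ 8  -3     3    -7 ]
[ 0  10    -2    12 ]
[ 0   0  21/5  54/5 ]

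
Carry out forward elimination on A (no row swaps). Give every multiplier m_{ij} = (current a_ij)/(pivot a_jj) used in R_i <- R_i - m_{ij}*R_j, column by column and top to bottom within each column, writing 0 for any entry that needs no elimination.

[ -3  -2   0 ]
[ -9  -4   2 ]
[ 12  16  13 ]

Forward elimination:
R2 <- R2 - (3)*R1:  [ 0  2  2 ]
R3 <- R3 - (-4)*R1:  [  0   8  13 ]
R3 <- R3 - (4)*R2:  [ 0  0  5 ]
Multipliers (in order of application): m_{21} = 3, m_{31} = -4, m_{32} = 4

multipliers: 3, -4, 4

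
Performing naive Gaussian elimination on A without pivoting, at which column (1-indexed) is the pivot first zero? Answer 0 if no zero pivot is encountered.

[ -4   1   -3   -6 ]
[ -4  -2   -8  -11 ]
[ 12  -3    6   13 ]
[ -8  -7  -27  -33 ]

first zero-pivot column = 0

Naive forward elimination:
R2 <- R2 - (1)*R1:  [  0  -3  -5  -5 ]
R3 <- R3 - (-3)*R1:  [  0   0  -3  -5 ]
R4 <- R4 - (2)*R1:  [   0   -9  -21  -21 ]
R4 <- R4 - (3)*R2:  [  0   0  -6  -6 ]
R4 <- R4 - (2)*R3:  [ 0  0  0  4 ]
All pivots nonzero; naive elimination completes without hitting a zero pivot.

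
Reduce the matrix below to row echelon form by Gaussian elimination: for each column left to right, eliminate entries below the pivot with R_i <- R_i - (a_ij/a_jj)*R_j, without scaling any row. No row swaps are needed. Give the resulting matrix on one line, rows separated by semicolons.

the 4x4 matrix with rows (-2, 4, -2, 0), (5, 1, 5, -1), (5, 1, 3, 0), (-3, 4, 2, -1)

REF = [-2 4 -2 0; 0 11 0 -1; 0 0 -2 1; 0 0 0 29/22]

Forward elimination:
R2 <- R2 - (-5/2)*R1:  [  0  11   0  -1 ]
R3 <- R3 - (-5/2)*R1:  [  0  11  -2   0 ]
R4 <- R4 - (3/2)*R1:  [  0  -2   5  -1 ]
R3 <- R3 - (1)*R2:  [  0   0  -2   1 ]
R4 <- R4 - (-2/11)*R2:  [      0       0       5  -13/11 ]
R4 <- R4 - (-5/2)*R3:  [     0      0      0  29/22 ]
Row echelon form:
[ -2   4  -2      0 ]
[  0  11   0     -1 ]
[  0   0  -2      1 ]
[  0   0   0  29/22 ]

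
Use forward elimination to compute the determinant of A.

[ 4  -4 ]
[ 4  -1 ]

Forward elimination:
R2 <- R2 - (1)*R1:  [ 0  3 ]
Upper-triangular form:
[ 4  -4 ]
[ 0   3 ]
det(A) = (-1)^0 * (4) * (3) = 12  (0 row swaps -> sign +1)

det(A) = 12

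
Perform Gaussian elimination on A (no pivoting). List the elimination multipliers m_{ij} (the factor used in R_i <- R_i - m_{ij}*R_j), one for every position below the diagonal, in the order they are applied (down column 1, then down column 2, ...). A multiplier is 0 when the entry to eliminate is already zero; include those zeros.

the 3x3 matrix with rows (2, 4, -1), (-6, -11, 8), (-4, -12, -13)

Forward elimination:
R2 <- R2 - (-3)*R1:  [ 0  1  5 ]
R3 <- R3 - (-2)*R1:  [   0   -4  -15 ]
R3 <- R3 - (-4)*R2:  [ 0  0  5 ]
Multipliers (in order of application): m_{21} = -3, m_{31} = -2, m_{32} = -4

multipliers: -3, -2, -4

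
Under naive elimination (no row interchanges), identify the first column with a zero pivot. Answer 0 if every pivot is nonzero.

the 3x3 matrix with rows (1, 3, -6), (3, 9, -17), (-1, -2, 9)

Naive forward elimination:
R2 <- R2 - (3)*R1:  [ 0  0  1 ]
R3 <- R3 - (-1)*R1:  [ 0  1  3 ]
Matrix at this point:
[ 1  3  -6 ]
[ 0  0   1 ]
[ 0  1   3 ]
Pivot entry (2,2) is zero but row 3 has 1 in column 2 -> naive elimination stops; a row interchange (e.g. R2 <-> R3) would be required here.

first zero-pivot column = 2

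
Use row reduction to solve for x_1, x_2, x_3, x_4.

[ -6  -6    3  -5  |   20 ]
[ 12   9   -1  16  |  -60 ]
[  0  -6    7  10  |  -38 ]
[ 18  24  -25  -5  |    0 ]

(-1, 2, 2, -4)

Forward elimination on [A|b]:
R2 <- R2 - (-2)*R1:  [   0   -3    5    6  -20 ]
R4 <- R4 - (-3)*R1:  [   0    6  -16  -20   60 ]
R3 <- R3 - (2)*R2:  [  0   0  -3  -2   2 ]
R4 <- R4 - (-2)*R2:  [  0   0  -6  -8  20 ]
R4 <- R4 - (2)*R3:  [  0   0   0  -4  16 ]
Row echelon form:
[ -6  -6   3  -5  |   20 ]
[  0  -3   5   6  |  -20 ]
[  0   0  -3  -2  |    2 ]
[  0   0   0  -4  |   16 ]
Back-substitution:
x_4 = (16) / -4 = -4
x_3 = (2 - (-2)*(-4)) / -3 = 2
x_2 = (-20 - (5)*(2) - (6)*(-4)) / -3 = 2
x_1 = (20 - (-6)*(2) - (3)*(2) - (-5)*(-4)) / -6 = -1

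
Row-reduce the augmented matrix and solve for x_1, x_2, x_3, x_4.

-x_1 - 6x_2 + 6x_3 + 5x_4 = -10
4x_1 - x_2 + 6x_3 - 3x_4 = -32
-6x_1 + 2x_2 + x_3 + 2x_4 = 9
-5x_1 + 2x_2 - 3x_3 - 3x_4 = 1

Forward elimination on [A|b]:
R2 <- R2 - (-4)*R1:  [   0  -25   30   17  -72 ]
R3 <- R3 - (6)*R1:  [   0   38  -35  -28   69 ]
R4 <- R4 - (5)*R1:  [   0   32  -33  -28   51 ]
R3 <- R3 - (-38/25)*R2:  [        0         0      53/5    -54/25  -1011/25 ]
R4 <- R4 - (-32/25)*R2:  [        0         0      27/5   -156/25  -1029/25 ]
R4 <- R4 - (27/53)*R3:  [         0          0          0  -1362/265  -5448/265 ]
Row echelon form:
[ -1   -6     6          5  |        -10 ]
[  0  -25    30         17  |        -72 ]
[  0    0  53/5     -54/25  |   -1011/25 ]
[  0    0     0  -1362/265  |  -5448/265 ]
Back-substitution:
x_4 = (-5448/265) / (-1362/265) = 4
x_3 = (-1011/25 - (-54/25)*(4)) / (53/5) = -3
x_2 = (-72 - (30)*(-3) - (17)*(4)) / -25 = 2
x_1 = (-10 - (-6)*(2) - (6)*(-3) - (5)*(4)) / -1 = 0

(0, 2, -3, 4)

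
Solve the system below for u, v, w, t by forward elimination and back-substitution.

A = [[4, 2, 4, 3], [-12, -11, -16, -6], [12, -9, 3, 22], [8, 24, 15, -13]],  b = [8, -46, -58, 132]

Forward elimination on [A|b]:
R2 <- R2 - (-3)*R1:  [   0   -5   -4    3  -22 ]
R3 <- R3 - (3)*R1:  [   0  -15   -9   13  -82 ]
R4 <- R4 - (2)*R1:  [   0   20    7  -19  116 ]
R3 <- R3 - (3)*R2:  [   0    0    3    4  -16 ]
R4 <- R4 - (-4)*R2:  [  0   0  -9  -7  28 ]
R4 <- R4 - (-3)*R3:  [   0    0    0    5  -20 ]
Row echelon form:
[ 4   2   4  3  |    8 ]
[ 0  -5  -4  3  |  -22 ]
[ 0   0   3  4  |  -16 ]
[ 0   0   0  5  |  -20 ]
Back-substitution:
t = (-20) / 5 = -4
w = (-16 - (4)*(-4)) / 3 = 0
v = (-22 - (-4)*(0) - (3)*(-4)) / -5 = 2
u = (8 - (2)*(2) - (4)*(0) - (3)*(-4)) / 4 = 4

(4, 2, 0, -4)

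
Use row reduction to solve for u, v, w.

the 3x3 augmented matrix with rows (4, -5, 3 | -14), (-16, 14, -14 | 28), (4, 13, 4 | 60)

(0, 4, 2)

Forward elimination on [A|b]:
R2 <- R2 - (-4)*R1:  [   0   -6   -2  -28 ]
R3 <- R3 - (1)*R1:  [  0  18   1  74 ]
R3 <- R3 - (-3)*R2:  [   0    0   -5  -10 ]
Row echelon form:
[ 4  -5   3  |  -14 ]
[ 0  -6  -2  |  -28 ]
[ 0   0  -5  |  -10 ]
Back-substitution:
w = (-10) / -5 = 2
v = (-28 - (-2)*(2)) / -6 = 4
u = (-14 - (-5)*(4) - (3)*(2)) / 4 = 0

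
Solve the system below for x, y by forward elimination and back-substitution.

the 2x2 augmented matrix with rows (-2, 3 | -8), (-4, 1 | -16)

Forward elimination on [A|b]:
R2 <- R2 - (2)*R1:  [  0  -5   0 ]
Row echelon form:
[ -2   3  |  -8 ]
[  0  -5  |   0 ]
Back-substitution:
y = (0) / -5 = 0
x = (-8 - (3)*(0)) / -2 = 4

(4, 0)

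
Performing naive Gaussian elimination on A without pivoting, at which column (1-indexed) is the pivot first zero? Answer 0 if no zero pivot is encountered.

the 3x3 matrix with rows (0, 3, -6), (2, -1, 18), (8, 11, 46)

Naive forward elimination:
Pivot entry (1,1) is zero but row 2 has 2 in column 1 -> naive elimination stops; a row interchange (e.g. R1 <-> R2) would be required here.

first zero-pivot column = 1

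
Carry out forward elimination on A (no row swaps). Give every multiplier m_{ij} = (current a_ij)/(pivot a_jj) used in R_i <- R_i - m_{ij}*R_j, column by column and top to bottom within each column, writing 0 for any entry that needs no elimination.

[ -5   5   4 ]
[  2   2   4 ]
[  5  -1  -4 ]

Forward elimination:
R2 <- R2 - (-2/5)*R1:  [    0     4  28/5 ]
R3 <- R3 - (-1)*R1:  [ 0  4  0 ]
R3 <- R3 - (1)*R2:  [     0      0  -28/5 ]
Multipliers (in order of application): m_{21} = -2/5, m_{31} = -1, m_{32} = 1

multipliers: -2/5, -1, 1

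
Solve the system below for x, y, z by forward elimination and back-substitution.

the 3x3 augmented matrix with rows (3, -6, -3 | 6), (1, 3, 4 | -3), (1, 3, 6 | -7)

(2, 1, -2)

Forward elimination on [A|b]:
R2 <- R2 - (1/3)*R1:  [  0   5   5  -5 ]
R3 <- R3 - (1/3)*R1:  [  0   5   7  -9 ]
R3 <- R3 - (1)*R2:  [  0   0   2  -4 ]
Row echelon form:
[ 3  -6  -3  |   6 ]
[ 0   5   5  |  -5 ]
[ 0   0   2  |  -4 ]
Back-substitution:
z = (-4) / 2 = -2
y = (-5 - (5)*(-2)) / 5 = 1
x = (6 - (-6)*(1) - (-3)*(-2)) / 3 = 2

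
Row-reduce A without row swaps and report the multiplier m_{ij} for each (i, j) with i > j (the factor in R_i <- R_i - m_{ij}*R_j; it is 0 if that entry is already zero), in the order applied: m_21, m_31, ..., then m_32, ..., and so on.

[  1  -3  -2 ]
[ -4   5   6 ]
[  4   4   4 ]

Forward elimination:
R2 <- R2 - (-4)*R1:  [  0  -7  -2 ]
R3 <- R3 - (4)*R1:  [  0  16  12 ]
R3 <- R3 - (-16/7)*R2:  [    0     0  52/7 ]
Multipliers (in order of application): m_{21} = -4, m_{31} = 4, m_{32} = -16/7

multipliers: -4, 4, -16/7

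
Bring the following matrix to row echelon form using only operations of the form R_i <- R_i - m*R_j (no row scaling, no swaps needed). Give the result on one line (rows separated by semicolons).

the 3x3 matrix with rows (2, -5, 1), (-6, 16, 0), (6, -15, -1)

Forward elimination:
R2 <- R2 - (-3)*R1:  [ 0  1  3 ]
R3 <- R3 - (3)*R1:  [  0   0  -4 ]
Row echelon form:
[ 2  -5   1 ]
[ 0   1   3 ]
[ 0   0  -4 ]

REF = [2 -5 1; 0 1 3; 0 0 -4]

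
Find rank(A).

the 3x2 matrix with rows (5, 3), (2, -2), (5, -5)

rank(A) = 2

Row reduction:
R2 <- R2 - (2/5)*R1:  [     0  -16/5 ]
R3 <- R3 - (1)*R1:  [  0  -8 ]
R3 <- R3 - (5/2)*R2:  [ 0  0 ]
Row echelon form:
[ 5      3 ]
[ 0  -16/5 ]
[ 0      0 ]
Nonzero rows / pivot columns: 2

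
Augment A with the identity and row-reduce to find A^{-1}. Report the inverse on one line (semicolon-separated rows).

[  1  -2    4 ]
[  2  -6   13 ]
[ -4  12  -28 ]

Gauss-Jordan on [A | I]:
R2 <- R2 - (2)*R1:  [  0  -2   5  |  -2   1   0 ]
R3 <- R3 - (-4)*R1:  [   0    4  -12  |    4    0    1 ]
R2 <- (1/-2)*R2:  [    0     1  -5/2  |     1  -1/2     0 ]
R1 <- R1 - (-2)*R2:  [  1   0  -1  |   3  -1   0 ]
R3 <- R3 - (4)*R2:  [  0   0  -2  |   0   2   1 ]
R3 <- (1/-2)*R3:  [    0     0     1  |     0    -1  -1/2 ]
R1 <- R1 - (-1)*R3:  [    1     0     0  |     3    -2  -1/2 ]
R2 <- R2 - (-5/2)*R3:  [    0     1     0  |     1    -3  -5/4 ]
Right block of [I | A^{-1}] is the inverse:
[ 3  -2  -1/2 ]
[ 1  -3  -5/4 ]
[ 0  -1  -1/2 ]

inverse = [3 -2 -1/2; 1 -3 -5/4; 0 -1 -1/2]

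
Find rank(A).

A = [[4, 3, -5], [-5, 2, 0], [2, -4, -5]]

Row reduction:
R2 <- R2 - (-5/4)*R1:  [     0   23/4  -25/4 ]
R3 <- R3 - (1/2)*R1:  [     0  -11/2   -5/2 ]
R3 <- R3 - (-22/23)*R2:  [       0        0  -195/23 ]
Row echelon form:
[ 4     3       -5 ]
[ 0  23/4    -25/4 ]
[ 0     0  -195/23 ]
Nonzero rows / pivot columns: 3

rank(A) = 3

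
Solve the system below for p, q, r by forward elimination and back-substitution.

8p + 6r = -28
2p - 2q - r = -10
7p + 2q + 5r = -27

Forward elimination on [A|b]:
R2 <- R2 - (1/4)*R1:  [    0    -2  -5/2    -3 ]
R3 <- R3 - (7/8)*R1:  [    0     2  -1/4  -5/2 ]
R3 <- R3 - (-1)*R2:  [     0      0  -11/4  -11/2 ]
Row echelon form:
[ 8   0      6  |    -28 ]
[ 0  -2   -5/2  |     -3 ]
[ 0   0  -11/4  |  -11/2 ]
Back-substitution:
r = (-11/2) / (-11/4) = 2
q = (-3 - (-5/2)*(2)) / -2 = -1
p = (-28 - (6)*(2)) / 8 = -5

(-5, -1, 2)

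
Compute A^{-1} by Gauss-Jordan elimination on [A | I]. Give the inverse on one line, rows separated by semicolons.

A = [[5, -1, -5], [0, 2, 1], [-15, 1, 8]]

inverse = [-1/4 -1/20 -3/20; 1/4 7/12 1/12; -1/2 -1/6 -1/6]

Gauss-Jordan on [A | I]:
R1 <- (1/5)*R1:  [    1  -1/5    -1  |   1/5     0     0 ]
R3 <- R3 - (-15)*R1:  [  0  -2  -7  |   3   0   1 ]
R2 <- (1/2)*R2:  [   0    1  1/2  |    0  1/2    0 ]
R1 <- R1 - (-1/5)*R2:  [     1      0  -9/10  |    1/5   1/10      0 ]
R3 <- R3 - (-2)*R2:  [  0   0  -6  |   3   1   1 ]
R3 <- (1/-6)*R3:  [    0     0     1  |  -1/2  -1/6  -1/6 ]
R1 <- R1 - (-9/10)*R3:  [     1      0      0  |   -1/4  -1/20  -3/20 ]
R2 <- R2 - (1/2)*R3:  [    0     1     0  |   1/4  7/12  1/12 ]
Right block of [I | A^{-1}] is the inverse:
[ -1/4  -1/20  -3/20 ]
[  1/4   7/12   1/12 ]
[ -1/2   -1/6   -1/6 ]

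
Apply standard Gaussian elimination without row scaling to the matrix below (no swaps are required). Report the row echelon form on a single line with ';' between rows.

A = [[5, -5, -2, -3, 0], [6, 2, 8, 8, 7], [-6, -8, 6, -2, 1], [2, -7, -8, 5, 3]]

Forward elimination:
R2 <- R2 - (6/5)*R1:  [    0     8  52/5  58/5     7 ]
R3 <- R3 - (-6/5)*R1:  [     0    -14   18/5  -28/5      1 ]
R4 <- R4 - (2/5)*R1:  [     0     -5  -36/5   31/5      3 ]
R3 <- R3 - (-7/4)*R2:  [      0       0   109/5  147/10    53/4 ]
R4 <- R4 - (-5/8)*R2:  [      0       0   -7/10  269/20    59/8 ]
R4 <- R4 - (-7/218)*R3:  [        0         0         0  3035/218  3401/436 ]
Row echelon form:
[ 5  -5     -2        -3         0 ]
[ 0   8   52/5      58/5         7 ]
[ 0   0  109/5    147/10      53/4 ]
[ 0   0      0  3035/218  3401/436 ]

REF = [5 -5 -2 -3 0; 0 8 52/5 58/5 7; 0 0 109/5 147/10 53/4; 0 0 0 3035/218 3401/436]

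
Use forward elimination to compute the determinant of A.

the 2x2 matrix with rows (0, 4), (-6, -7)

Forward elimination:
R1 <-> R2   (pivot in column 1 was zero)
[ -6  -7 ]
[  0   4 ]
Upper-triangular form:
[ -6  -7 ]
[  0   4 ]
det(A) = (-1)^1 * (-6) * (4) = 24  (1 row swap -> sign -1)

det(A) = 24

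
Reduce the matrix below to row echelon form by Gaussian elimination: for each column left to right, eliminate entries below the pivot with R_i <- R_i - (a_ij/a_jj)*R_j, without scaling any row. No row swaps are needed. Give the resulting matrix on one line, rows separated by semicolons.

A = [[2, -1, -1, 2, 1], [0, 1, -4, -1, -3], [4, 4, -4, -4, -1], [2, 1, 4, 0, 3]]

REF = [2 -1 -1 2 1; 0 1 -4 -1 -3; 0 0 22 -2 15; 0 0 0 13/11 -19/22]

Forward elimination:
R3 <- R3 - (2)*R1:  [  0   6  -2  -8  -3 ]
R4 <- R4 - (1)*R1:  [  0   2   5  -2   2 ]
R3 <- R3 - (6)*R2:  [  0   0  22  -2  15 ]
R4 <- R4 - (2)*R2:  [  0   0  13   0   8 ]
R4 <- R4 - (13/22)*R3:  [      0       0       0   13/11  -19/22 ]
Row echelon form:
[ 2  -1  -1      2       1 ]
[ 0   1  -4     -1      -3 ]
[ 0   0  22     -2      15 ]
[ 0   0   0  13/11  -19/22 ]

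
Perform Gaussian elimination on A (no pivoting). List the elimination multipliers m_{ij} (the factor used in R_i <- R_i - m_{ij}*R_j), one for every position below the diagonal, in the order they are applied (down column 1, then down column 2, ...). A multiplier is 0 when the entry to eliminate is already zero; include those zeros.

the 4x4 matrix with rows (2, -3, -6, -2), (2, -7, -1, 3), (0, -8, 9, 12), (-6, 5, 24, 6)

multipliers: 1, 0, -3, 2, 1, -1

Forward elimination:
R2 <- R2 - (1)*R1:  [  0  -4   5   5 ]
R3: entry in column 1 is already 0 -> m_{31} = 0 (no row operation needed)
R4 <- R4 - (-3)*R1:  [  0  -4   6   0 ]
R3 <- R3 - (2)*R2:  [  0   0  -1   2 ]
R4 <- R4 - (1)*R2:  [  0   0   1  -5 ]
R4 <- R4 - (-1)*R3:  [  0   0   0  -3 ]
Multipliers (in order of application): m_{21} = 1, m_{31} = 0, m_{41} = -3, m_{32} = 2, m_{42} = 1, m_{43} = -1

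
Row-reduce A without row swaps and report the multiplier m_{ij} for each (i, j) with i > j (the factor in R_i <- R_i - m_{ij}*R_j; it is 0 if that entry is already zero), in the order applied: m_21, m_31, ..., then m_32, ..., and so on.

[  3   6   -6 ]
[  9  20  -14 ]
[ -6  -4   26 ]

multipliers: 3, -2, 4

Forward elimination:
R2 <- R2 - (3)*R1:  [ 0  2  4 ]
R3 <- R3 - (-2)*R1:  [  0   8  14 ]
R3 <- R3 - (4)*R2:  [  0   0  -2 ]
Multipliers (in order of application): m_{21} = 3, m_{31} = -2, m_{32} = 4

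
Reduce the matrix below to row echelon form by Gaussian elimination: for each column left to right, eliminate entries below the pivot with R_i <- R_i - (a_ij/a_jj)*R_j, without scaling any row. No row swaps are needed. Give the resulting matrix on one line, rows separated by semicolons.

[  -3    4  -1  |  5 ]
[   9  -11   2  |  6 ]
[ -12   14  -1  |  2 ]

Forward elimination:
R2 <- R2 - (-3)*R1:  [  0   1  -1  21 ]
R3 <- R3 - (4)*R1:  [   0   -2    3  -18 ]
R3 <- R3 - (-2)*R2:  [  0   0   1  24 ]
Row echelon form:
[ -3  4  -1  |   5 ]
[  0  1  -1  |  21 ]
[  0  0   1  |  24 ]

REF = [-3 4 -1 5; 0 1 -1 21; 0 0 1 24]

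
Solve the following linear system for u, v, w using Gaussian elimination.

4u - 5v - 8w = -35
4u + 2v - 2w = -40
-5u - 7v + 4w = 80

(-5, -5, 5)

Forward elimination on [A|b]:
R2 <- R2 - (1)*R1:  [  0   7   6  -5 ]
R3 <- R3 - (-5/4)*R1:  [     0  -53/4     -6  145/4 ]
R3 <- R3 - (-53/28)*R2:  [      0       0   75/14  375/14 ]
Row echelon form:
[ 4  -5     -8  |     -35 ]
[ 0   7      6  |      -5 ]
[ 0   0  75/14  |  375/14 ]
Back-substitution:
w = (375/14) / (75/14) = 5
v = (-5 - (6)*(5)) / 7 = -5
u = (-35 - (-5)*(-5) - (-8)*(5)) / 4 = -5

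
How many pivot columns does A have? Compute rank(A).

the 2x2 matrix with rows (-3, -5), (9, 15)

Row reduction:
R2 <- R2 - (-3)*R1:  [ 0  0 ]
Row echelon form:
[ -3  -5 ]
[  0   0 ]
Nonzero rows / pivot columns: 1

rank(A) = 1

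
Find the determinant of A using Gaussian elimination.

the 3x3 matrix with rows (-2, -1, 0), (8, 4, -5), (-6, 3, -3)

Forward elimination:
R2 <- R2 - (-4)*R1:  [  0   0  -5 ]
R3 <- R3 - (3)*R1:  [  0   6  -3 ]
R2 <-> R3   (pivot in column 2 was zero)
[ -2  -1   0 ]
[  0   6  -3 ]
[  0   0  -5 ]
Upper-triangular form:
[ -2  -1   0 ]
[  0   6  -3 ]
[  0   0  -5 ]
det(A) = (-1)^1 * (-2) * (6) * (-5) = -60  (1 row swap -> sign -1)

det(A) = -60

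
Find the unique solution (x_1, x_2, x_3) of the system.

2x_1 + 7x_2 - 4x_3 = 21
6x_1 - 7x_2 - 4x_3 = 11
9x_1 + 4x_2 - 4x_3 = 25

Forward elimination on [A|b]:
R2 <- R2 - (3)*R1:  [   0  -28    8  -52 ]
R3 <- R3 - (9/2)*R1:  [      0   -55/2      14  -139/2 ]
R3 <- R3 - (55/56)*R2:  [      0       0    43/7  -129/7 ]
Row echelon form:
[ 2    7    -4  |      21 ]
[ 0  -28     8  |     -52 ]
[ 0    0  43/7  |  -129/7 ]
Back-substitution:
x_3 = (-129/7) / (43/7) = -3
x_2 = (-52 - (8)*(-3)) / -28 = 1
x_1 = (21 - (7)*(1) - (-4)*(-3)) / 2 = 1

(1, 1, -3)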